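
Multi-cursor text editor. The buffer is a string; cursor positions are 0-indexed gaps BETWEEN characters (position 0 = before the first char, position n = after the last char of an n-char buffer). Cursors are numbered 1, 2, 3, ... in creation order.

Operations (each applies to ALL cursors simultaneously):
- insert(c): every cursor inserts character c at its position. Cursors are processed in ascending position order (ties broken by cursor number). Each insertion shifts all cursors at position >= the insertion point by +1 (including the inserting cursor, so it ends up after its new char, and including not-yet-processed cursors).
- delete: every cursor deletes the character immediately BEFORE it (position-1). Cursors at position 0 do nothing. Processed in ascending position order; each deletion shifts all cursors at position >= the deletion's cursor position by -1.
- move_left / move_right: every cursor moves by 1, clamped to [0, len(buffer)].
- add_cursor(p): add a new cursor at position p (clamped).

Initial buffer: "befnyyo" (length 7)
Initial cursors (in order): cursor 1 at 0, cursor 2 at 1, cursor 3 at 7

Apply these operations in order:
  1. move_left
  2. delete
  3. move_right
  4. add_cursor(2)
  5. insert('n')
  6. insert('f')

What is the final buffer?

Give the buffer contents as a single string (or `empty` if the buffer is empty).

After op 1 (move_left): buffer="befnyyo" (len 7), cursors c1@0 c2@0 c3@6, authorship .......
After op 2 (delete): buffer="befnyo" (len 6), cursors c1@0 c2@0 c3@5, authorship ......
After op 3 (move_right): buffer="befnyo" (len 6), cursors c1@1 c2@1 c3@6, authorship ......
After op 4 (add_cursor(2)): buffer="befnyo" (len 6), cursors c1@1 c2@1 c4@2 c3@6, authorship ......
After op 5 (insert('n')): buffer="bnnenfnyon" (len 10), cursors c1@3 c2@3 c4@5 c3@10, authorship .12.4....3
After op 6 (insert('f')): buffer="bnnffenffnyonf" (len 14), cursors c1@5 c2@5 c4@8 c3@14, authorship .1212.44....33

Answer: bnnffenffnyonf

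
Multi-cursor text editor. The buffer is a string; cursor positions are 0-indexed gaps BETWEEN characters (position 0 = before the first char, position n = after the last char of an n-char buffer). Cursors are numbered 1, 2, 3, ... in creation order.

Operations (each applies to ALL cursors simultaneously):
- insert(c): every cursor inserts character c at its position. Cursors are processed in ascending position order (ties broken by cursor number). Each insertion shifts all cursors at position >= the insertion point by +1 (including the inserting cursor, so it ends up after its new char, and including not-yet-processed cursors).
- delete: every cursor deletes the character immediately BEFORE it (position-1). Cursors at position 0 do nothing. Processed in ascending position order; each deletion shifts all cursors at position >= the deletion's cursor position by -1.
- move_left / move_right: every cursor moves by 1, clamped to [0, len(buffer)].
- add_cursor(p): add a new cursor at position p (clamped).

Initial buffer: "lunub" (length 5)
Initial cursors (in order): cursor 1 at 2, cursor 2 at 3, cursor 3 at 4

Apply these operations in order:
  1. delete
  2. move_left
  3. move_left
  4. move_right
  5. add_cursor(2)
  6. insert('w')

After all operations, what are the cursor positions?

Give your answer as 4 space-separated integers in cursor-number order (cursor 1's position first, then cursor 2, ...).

After op 1 (delete): buffer="lb" (len 2), cursors c1@1 c2@1 c3@1, authorship ..
After op 2 (move_left): buffer="lb" (len 2), cursors c1@0 c2@0 c3@0, authorship ..
After op 3 (move_left): buffer="lb" (len 2), cursors c1@0 c2@0 c3@0, authorship ..
After op 4 (move_right): buffer="lb" (len 2), cursors c1@1 c2@1 c3@1, authorship ..
After op 5 (add_cursor(2)): buffer="lb" (len 2), cursors c1@1 c2@1 c3@1 c4@2, authorship ..
After op 6 (insert('w')): buffer="lwwwbw" (len 6), cursors c1@4 c2@4 c3@4 c4@6, authorship .123.4

Answer: 4 4 4 6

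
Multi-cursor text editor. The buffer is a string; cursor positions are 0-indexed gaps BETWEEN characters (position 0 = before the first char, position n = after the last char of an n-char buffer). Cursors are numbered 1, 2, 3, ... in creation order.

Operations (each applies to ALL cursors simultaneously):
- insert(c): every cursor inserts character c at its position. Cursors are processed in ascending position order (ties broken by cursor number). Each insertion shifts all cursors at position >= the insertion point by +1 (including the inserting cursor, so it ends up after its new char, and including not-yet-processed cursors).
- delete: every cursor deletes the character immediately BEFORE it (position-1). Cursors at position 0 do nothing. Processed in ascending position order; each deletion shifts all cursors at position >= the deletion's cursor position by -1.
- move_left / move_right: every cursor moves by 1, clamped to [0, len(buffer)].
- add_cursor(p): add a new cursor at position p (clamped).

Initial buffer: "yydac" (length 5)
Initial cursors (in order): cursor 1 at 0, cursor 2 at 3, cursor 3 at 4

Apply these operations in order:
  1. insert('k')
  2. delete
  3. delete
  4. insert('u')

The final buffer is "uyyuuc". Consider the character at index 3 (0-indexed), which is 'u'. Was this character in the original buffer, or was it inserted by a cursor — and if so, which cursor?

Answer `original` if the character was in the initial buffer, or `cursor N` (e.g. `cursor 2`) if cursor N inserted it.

Answer: cursor 2

Derivation:
After op 1 (insert('k')): buffer="kyydkakc" (len 8), cursors c1@1 c2@5 c3@7, authorship 1...2.3.
After op 2 (delete): buffer="yydac" (len 5), cursors c1@0 c2@3 c3@4, authorship .....
After op 3 (delete): buffer="yyc" (len 3), cursors c1@0 c2@2 c3@2, authorship ...
After op 4 (insert('u')): buffer="uyyuuc" (len 6), cursors c1@1 c2@5 c3@5, authorship 1..23.
Authorship (.=original, N=cursor N): 1 . . 2 3 .
Index 3: author = 2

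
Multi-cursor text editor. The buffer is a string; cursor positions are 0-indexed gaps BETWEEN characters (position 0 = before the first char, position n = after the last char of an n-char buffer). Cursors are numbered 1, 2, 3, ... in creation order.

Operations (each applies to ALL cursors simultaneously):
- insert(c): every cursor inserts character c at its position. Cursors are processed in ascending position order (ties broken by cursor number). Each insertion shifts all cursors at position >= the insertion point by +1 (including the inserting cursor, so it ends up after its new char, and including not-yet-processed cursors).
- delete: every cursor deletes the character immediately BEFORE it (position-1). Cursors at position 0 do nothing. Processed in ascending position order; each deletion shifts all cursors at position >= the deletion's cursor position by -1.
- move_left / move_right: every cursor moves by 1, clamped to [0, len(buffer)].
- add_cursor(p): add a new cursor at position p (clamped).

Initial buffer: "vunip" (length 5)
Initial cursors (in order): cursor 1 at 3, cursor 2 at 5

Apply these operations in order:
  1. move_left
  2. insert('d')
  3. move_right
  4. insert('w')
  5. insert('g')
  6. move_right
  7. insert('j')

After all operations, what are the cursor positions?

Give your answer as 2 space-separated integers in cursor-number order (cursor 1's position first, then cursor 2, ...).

Answer: 8 13

Derivation:
After op 1 (move_left): buffer="vunip" (len 5), cursors c1@2 c2@4, authorship .....
After op 2 (insert('d')): buffer="vudnidp" (len 7), cursors c1@3 c2@6, authorship ..1..2.
After op 3 (move_right): buffer="vudnidp" (len 7), cursors c1@4 c2@7, authorship ..1..2.
After op 4 (insert('w')): buffer="vudnwidpw" (len 9), cursors c1@5 c2@9, authorship ..1.1.2.2
After op 5 (insert('g')): buffer="vudnwgidpwg" (len 11), cursors c1@6 c2@11, authorship ..1.11.2.22
After op 6 (move_right): buffer="vudnwgidpwg" (len 11), cursors c1@7 c2@11, authorship ..1.11.2.22
After op 7 (insert('j')): buffer="vudnwgijdpwgj" (len 13), cursors c1@8 c2@13, authorship ..1.11.12.222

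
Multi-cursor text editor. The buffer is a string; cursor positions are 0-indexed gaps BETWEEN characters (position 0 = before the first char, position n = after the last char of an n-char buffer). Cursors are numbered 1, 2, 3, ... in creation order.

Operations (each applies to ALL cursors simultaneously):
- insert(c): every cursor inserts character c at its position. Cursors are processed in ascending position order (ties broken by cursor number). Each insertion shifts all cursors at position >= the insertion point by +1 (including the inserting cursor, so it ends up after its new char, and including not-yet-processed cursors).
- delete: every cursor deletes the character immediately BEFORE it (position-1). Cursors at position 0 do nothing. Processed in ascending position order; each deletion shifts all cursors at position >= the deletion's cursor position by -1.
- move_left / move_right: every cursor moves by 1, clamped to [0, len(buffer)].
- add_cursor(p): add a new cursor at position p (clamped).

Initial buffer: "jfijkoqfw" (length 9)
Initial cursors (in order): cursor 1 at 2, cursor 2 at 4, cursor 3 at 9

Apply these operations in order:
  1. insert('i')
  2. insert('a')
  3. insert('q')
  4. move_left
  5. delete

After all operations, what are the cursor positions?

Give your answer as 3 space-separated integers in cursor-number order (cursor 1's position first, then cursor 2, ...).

After op 1 (insert('i')): buffer="jfiijikoqfwi" (len 12), cursors c1@3 c2@6 c3@12, authorship ..1..2.....3
After op 2 (insert('a')): buffer="jfiaijiakoqfwia" (len 15), cursors c1@4 c2@8 c3@15, authorship ..11..22.....33
After op 3 (insert('q')): buffer="jfiaqijiaqkoqfwiaq" (len 18), cursors c1@5 c2@10 c3@18, authorship ..111..222.....333
After op 4 (move_left): buffer="jfiaqijiaqkoqfwiaq" (len 18), cursors c1@4 c2@9 c3@17, authorship ..111..222.....333
After op 5 (delete): buffer="jfiqijiqkoqfwiq" (len 15), cursors c1@3 c2@7 c3@14, authorship ..11..22.....33

Answer: 3 7 14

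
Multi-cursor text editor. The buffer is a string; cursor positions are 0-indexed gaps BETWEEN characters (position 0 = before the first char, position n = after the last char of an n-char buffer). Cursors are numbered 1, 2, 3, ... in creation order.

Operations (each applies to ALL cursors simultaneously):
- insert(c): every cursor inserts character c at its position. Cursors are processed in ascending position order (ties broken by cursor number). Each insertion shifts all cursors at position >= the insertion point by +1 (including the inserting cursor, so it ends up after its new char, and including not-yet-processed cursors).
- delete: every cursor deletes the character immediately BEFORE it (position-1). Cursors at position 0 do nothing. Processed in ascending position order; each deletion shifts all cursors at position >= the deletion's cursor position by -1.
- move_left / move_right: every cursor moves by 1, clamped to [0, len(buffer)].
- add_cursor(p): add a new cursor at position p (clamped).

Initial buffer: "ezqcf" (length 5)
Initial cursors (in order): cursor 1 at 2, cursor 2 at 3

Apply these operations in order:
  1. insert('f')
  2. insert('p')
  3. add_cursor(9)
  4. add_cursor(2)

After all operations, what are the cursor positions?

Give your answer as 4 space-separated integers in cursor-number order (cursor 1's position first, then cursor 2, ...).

Answer: 4 7 9 2

Derivation:
After op 1 (insert('f')): buffer="ezfqfcf" (len 7), cursors c1@3 c2@5, authorship ..1.2..
After op 2 (insert('p')): buffer="ezfpqfpcf" (len 9), cursors c1@4 c2@7, authorship ..11.22..
After op 3 (add_cursor(9)): buffer="ezfpqfpcf" (len 9), cursors c1@4 c2@7 c3@9, authorship ..11.22..
After op 4 (add_cursor(2)): buffer="ezfpqfpcf" (len 9), cursors c4@2 c1@4 c2@7 c3@9, authorship ..11.22..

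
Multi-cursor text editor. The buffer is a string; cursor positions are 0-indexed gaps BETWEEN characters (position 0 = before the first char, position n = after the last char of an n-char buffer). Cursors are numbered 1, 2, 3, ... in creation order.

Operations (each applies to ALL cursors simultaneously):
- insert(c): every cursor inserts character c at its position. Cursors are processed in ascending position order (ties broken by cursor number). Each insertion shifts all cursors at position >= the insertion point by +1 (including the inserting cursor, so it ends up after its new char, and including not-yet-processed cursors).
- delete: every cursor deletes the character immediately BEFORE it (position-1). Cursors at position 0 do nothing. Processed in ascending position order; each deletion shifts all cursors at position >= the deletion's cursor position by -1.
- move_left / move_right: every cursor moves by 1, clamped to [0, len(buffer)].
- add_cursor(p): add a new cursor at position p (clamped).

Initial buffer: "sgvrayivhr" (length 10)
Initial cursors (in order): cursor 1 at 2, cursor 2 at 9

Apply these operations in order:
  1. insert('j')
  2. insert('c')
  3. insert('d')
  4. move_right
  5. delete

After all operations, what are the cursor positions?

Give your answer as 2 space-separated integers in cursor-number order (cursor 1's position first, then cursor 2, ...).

Answer: 5 14

Derivation:
After op 1 (insert('j')): buffer="sgjvrayivhjr" (len 12), cursors c1@3 c2@11, authorship ..1.......2.
After op 2 (insert('c')): buffer="sgjcvrayivhjcr" (len 14), cursors c1@4 c2@13, authorship ..11.......22.
After op 3 (insert('d')): buffer="sgjcdvrayivhjcdr" (len 16), cursors c1@5 c2@15, authorship ..111.......222.
After op 4 (move_right): buffer="sgjcdvrayivhjcdr" (len 16), cursors c1@6 c2@16, authorship ..111.......222.
After op 5 (delete): buffer="sgjcdrayivhjcd" (len 14), cursors c1@5 c2@14, authorship ..111......222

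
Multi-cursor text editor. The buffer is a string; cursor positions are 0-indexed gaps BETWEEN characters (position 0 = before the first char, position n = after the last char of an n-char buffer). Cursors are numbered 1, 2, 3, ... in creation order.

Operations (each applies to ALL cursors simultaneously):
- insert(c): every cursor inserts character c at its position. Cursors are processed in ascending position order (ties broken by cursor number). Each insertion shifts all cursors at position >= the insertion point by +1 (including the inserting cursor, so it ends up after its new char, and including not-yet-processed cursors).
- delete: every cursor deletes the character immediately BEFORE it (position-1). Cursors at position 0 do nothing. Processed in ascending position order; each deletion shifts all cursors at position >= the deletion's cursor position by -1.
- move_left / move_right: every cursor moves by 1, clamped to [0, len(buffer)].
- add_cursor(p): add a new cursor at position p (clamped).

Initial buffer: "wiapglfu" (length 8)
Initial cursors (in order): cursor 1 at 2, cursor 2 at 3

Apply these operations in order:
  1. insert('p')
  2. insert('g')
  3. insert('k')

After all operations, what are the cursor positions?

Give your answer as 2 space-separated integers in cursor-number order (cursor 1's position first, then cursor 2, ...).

After op 1 (insert('p')): buffer="wipappglfu" (len 10), cursors c1@3 c2@5, authorship ..1.2.....
After op 2 (insert('g')): buffer="wipgapgpglfu" (len 12), cursors c1@4 c2@7, authorship ..11.22.....
After op 3 (insert('k')): buffer="wipgkapgkpglfu" (len 14), cursors c1@5 c2@9, authorship ..111.222.....

Answer: 5 9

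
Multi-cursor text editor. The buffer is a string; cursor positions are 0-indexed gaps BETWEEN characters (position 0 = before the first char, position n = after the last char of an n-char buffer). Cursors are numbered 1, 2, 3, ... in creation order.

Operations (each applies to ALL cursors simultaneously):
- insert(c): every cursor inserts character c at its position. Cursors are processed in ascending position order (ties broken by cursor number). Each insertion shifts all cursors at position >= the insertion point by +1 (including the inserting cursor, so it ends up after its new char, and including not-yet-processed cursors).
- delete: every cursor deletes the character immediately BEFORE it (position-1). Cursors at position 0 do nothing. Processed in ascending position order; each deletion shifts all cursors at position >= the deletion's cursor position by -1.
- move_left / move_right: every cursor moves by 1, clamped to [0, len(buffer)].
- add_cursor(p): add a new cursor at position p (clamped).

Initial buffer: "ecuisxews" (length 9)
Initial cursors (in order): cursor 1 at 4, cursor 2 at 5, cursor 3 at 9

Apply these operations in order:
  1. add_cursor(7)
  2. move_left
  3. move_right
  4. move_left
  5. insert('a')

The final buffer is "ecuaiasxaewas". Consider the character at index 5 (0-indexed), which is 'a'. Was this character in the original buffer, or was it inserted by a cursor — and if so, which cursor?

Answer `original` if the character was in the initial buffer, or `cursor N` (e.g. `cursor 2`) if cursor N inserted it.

Answer: cursor 2

Derivation:
After op 1 (add_cursor(7)): buffer="ecuisxews" (len 9), cursors c1@4 c2@5 c4@7 c3@9, authorship .........
After op 2 (move_left): buffer="ecuisxews" (len 9), cursors c1@3 c2@4 c4@6 c3@8, authorship .........
After op 3 (move_right): buffer="ecuisxews" (len 9), cursors c1@4 c2@5 c4@7 c3@9, authorship .........
After op 4 (move_left): buffer="ecuisxews" (len 9), cursors c1@3 c2@4 c4@6 c3@8, authorship .........
After op 5 (insert('a')): buffer="ecuaiasxaewas" (len 13), cursors c1@4 c2@6 c4@9 c3@12, authorship ...1.2..4..3.
Authorship (.=original, N=cursor N): . . . 1 . 2 . . 4 . . 3 .
Index 5: author = 2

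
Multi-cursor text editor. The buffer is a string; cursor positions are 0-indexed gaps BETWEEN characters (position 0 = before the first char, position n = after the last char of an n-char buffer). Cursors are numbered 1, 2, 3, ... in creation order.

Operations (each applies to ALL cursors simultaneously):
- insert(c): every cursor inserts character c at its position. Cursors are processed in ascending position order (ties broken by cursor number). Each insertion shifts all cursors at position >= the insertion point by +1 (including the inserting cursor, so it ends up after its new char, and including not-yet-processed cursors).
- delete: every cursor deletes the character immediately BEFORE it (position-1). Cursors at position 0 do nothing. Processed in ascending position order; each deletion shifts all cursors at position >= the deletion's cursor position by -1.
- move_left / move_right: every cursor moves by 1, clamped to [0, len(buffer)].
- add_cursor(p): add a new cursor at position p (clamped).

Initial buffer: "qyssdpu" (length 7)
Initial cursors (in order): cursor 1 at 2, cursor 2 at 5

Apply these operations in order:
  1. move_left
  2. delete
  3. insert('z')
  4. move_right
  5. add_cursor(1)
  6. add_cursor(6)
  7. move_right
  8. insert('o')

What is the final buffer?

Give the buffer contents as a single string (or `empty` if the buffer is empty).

After op 1 (move_left): buffer="qyssdpu" (len 7), cursors c1@1 c2@4, authorship .......
After op 2 (delete): buffer="ysdpu" (len 5), cursors c1@0 c2@2, authorship .....
After op 3 (insert('z')): buffer="zyszdpu" (len 7), cursors c1@1 c2@4, authorship 1..2...
After op 4 (move_right): buffer="zyszdpu" (len 7), cursors c1@2 c2@5, authorship 1..2...
After op 5 (add_cursor(1)): buffer="zyszdpu" (len 7), cursors c3@1 c1@2 c2@5, authorship 1..2...
After op 6 (add_cursor(6)): buffer="zyszdpu" (len 7), cursors c3@1 c1@2 c2@5 c4@6, authorship 1..2...
After op 7 (move_right): buffer="zyszdpu" (len 7), cursors c3@2 c1@3 c2@6 c4@7, authorship 1..2...
After op 8 (insert('o')): buffer="zyosozdpouo" (len 11), cursors c3@3 c1@5 c2@9 c4@11, authorship 1.3.12..2.4

Answer: zyosozdpouo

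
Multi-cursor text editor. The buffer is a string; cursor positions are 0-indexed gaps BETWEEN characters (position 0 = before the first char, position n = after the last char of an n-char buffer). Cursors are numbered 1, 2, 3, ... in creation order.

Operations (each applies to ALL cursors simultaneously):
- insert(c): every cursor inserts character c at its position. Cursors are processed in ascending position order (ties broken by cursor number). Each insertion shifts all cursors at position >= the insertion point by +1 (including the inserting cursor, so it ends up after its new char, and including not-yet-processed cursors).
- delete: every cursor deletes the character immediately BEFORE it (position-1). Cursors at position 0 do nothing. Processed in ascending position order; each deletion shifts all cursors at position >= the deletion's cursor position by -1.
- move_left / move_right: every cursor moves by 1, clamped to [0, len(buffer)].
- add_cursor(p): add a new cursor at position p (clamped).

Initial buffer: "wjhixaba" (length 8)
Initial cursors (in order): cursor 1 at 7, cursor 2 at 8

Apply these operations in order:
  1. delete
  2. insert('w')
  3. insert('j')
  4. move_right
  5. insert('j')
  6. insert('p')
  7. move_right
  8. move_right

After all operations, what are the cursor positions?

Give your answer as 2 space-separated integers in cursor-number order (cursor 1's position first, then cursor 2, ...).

Answer: 14 14

Derivation:
After op 1 (delete): buffer="wjhixa" (len 6), cursors c1@6 c2@6, authorship ......
After op 2 (insert('w')): buffer="wjhixaww" (len 8), cursors c1@8 c2@8, authorship ......12
After op 3 (insert('j')): buffer="wjhixawwjj" (len 10), cursors c1@10 c2@10, authorship ......1212
After op 4 (move_right): buffer="wjhixawwjj" (len 10), cursors c1@10 c2@10, authorship ......1212
After op 5 (insert('j')): buffer="wjhixawwjjjj" (len 12), cursors c1@12 c2@12, authorship ......121212
After op 6 (insert('p')): buffer="wjhixawwjjjjpp" (len 14), cursors c1@14 c2@14, authorship ......12121212
After op 7 (move_right): buffer="wjhixawwjjjjpp" (len 14), cursors c1@14 c2@14, authorship ......12121212
After op 8 (move_right): buffer="wjhixawwjjjjpp" (len 14), cursors c1@14 c2@14, authorship ......12121212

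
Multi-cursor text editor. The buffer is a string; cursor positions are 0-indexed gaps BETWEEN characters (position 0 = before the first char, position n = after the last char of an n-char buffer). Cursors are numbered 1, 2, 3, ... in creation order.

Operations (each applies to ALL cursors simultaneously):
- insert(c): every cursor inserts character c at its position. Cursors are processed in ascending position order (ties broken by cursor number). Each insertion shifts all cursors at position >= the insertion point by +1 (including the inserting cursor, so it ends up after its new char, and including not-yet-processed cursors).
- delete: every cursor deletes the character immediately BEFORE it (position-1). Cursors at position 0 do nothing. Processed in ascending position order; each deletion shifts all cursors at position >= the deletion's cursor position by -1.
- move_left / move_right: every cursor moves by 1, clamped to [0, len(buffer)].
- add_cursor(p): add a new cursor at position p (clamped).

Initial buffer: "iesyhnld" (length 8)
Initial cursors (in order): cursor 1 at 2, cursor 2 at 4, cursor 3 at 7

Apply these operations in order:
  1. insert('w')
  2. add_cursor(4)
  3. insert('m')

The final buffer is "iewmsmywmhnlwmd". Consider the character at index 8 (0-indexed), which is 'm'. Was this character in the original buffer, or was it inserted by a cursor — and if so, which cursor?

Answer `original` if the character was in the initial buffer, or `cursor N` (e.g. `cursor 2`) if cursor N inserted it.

After op 1 (insert('w')): buffer="iewsywhnlwd" (len 11), cursors c1@3 c2@6 c3@10, authorship ..1..2...3.
After op 2 (add_cursor(4)): buffer="iewsywhnlwd" (len 11), cursors c1@3 c4@4 c2@6 c3@10, authorship ..1..2...3.
After op 3 (insert('m')): buffer="iewmsmywmhnlwmd" (len 15), cursors c1@4 c4@6 c2@9 c3@14, authorship ..11.4.22...33.
Authorship (.=original, N=cursor N): . . 1 1 . 4 . 2 2 . . . 3 3 .
Index 8: author = 2

Answer: cursor 2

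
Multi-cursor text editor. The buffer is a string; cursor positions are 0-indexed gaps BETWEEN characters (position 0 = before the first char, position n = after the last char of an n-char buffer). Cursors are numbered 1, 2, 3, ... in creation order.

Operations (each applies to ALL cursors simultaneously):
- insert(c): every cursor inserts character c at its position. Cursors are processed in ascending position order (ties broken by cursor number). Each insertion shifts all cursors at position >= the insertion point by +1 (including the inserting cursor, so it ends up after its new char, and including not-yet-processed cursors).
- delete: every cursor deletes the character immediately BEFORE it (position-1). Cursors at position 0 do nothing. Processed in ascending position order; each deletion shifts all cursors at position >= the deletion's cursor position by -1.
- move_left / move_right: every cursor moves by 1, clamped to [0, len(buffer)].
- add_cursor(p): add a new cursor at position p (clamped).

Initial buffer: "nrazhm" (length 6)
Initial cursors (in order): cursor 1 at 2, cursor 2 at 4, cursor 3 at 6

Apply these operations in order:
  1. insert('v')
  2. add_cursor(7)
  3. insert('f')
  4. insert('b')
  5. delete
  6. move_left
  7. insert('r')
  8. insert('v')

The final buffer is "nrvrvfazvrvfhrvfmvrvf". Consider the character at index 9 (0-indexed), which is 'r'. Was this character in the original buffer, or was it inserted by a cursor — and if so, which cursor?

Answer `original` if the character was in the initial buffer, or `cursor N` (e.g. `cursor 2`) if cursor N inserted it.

Answer: cursor 2

Derivation:
After op 1 (insert('v')): buffer="nrvazvhmv" (len 9), cursors c1@3 c2@6 c3@9, authorship ..1..2..3
After op 2 (add_cursor(7)): buffer="nrvazvhmv" (len 9), cursors c1@3 c2@6 c4@7 c3@9, authorship ..1..2..3
After op 3 (insert('f')): buffer="nrvfazvfhfmvf" (len 13), cursors c1@4 c2@8 c4@10 c3@13, authorship ..11..22.4.33
After op 4 (insert('b')): buffer="nrvfbazvfbhfbmvfb" (len 17), cursors c1@5 c2@10 c4@13 c3@17, authorship ..111..222.44.333
After op 5 (delete): buffer="nrvfazvfhfmvf" (len 13), cursors c1@4 c2@8 c4@10 c3@13, authorship ..11..22.4.33
After op 6 (move_left): buffer="nrvfazvfhfmvf" (len 13), cursors c1@3 c2@7 c4@9 c3@12, authorship ..11..22.4.33
After op 7 (insert('r')): buffer="nrvrfazvrfhrfmvrf" (len 17), cursors c1@4 c2@9 c4@12 c3@16, authorship ..111..222.44.333
After op 8 (insert('v')): buffer="nrvrvfazvrvfhrvfmvrvf" (len 21), cursors c1@5 c2@11 c4@15 c3@20, authorship ..1111..2222.444.3333
Authorship (.=original, N=cursor N): . . 1 1 1 1 . . 2 2 2 2 . 4 4 4 . 3 3 3 3
Index 9: author = 2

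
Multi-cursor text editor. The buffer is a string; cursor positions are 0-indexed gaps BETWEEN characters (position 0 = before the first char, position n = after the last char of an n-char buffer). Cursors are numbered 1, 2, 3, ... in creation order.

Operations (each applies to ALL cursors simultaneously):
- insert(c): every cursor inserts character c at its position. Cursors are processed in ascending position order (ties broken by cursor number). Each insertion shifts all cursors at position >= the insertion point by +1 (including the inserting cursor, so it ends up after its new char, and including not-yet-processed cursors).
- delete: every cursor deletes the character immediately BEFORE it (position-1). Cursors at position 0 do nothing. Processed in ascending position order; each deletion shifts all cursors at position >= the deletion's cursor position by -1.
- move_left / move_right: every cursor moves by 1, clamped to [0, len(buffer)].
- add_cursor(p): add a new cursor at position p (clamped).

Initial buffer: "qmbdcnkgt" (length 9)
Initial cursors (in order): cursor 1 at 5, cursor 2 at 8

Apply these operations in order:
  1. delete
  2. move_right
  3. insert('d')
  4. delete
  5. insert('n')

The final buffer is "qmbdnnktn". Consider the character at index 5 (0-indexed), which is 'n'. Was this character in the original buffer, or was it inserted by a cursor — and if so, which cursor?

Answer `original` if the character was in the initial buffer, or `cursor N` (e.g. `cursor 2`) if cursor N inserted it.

Answer: cursor 1

Derivation:
After op 1 (delete): buffer="qmbdnkt" (len 7), cursors c1@4 c2@6, authorship .......
After op 2 (move_right): buffer="qmbdnkt" (len 7), cursors c1@5 c2@7, authorship .......
After op 3 (insert('d')): buffer="qmbdndktd" (len 9), cursors c1@6 c2@9, authorship .....1..2
After op 4 (delete): buffer="qmbdnkt" (len 7), cursors c1@5 c2@7, authorship .......
After op 5 (insert('n')): buffer="qmbdnnktn" (len 9), cursors c1@6 c2@9, authorship .....1..2
Authorship (.=original, N=cursor N): . . . . . 1 . . 2
Index 5: author = 1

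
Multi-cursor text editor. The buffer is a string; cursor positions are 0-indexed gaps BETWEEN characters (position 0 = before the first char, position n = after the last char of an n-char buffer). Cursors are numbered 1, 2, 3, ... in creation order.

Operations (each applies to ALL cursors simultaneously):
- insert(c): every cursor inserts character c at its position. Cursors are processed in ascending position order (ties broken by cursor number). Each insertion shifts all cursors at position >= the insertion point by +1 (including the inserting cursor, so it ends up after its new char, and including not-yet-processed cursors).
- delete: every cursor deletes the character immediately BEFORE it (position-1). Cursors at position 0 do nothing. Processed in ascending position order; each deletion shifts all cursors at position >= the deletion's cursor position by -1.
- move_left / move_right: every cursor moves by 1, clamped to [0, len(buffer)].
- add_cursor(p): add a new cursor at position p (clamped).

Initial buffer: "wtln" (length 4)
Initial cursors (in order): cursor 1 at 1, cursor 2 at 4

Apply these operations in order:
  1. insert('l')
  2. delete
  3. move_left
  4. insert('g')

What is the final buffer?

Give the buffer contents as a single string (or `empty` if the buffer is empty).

After op 1 (insert('l')): buffer="wltlnl" (len 6), cursors c1@2 c2@6, authorship .1...2
After op 2 (delete): buffer="wtln" (len 4), cursors c1@1 c2@4, authorship ....
After op 3 (move_left): buffer="wtln" (len 4), cursors c1@0 c2@3, authorship ....
After op 4 (insert('g')): buffer="gwtlgn" (len 6), cursors c1@1 c2@5, authorship 1...2.

Answer: gwtlgn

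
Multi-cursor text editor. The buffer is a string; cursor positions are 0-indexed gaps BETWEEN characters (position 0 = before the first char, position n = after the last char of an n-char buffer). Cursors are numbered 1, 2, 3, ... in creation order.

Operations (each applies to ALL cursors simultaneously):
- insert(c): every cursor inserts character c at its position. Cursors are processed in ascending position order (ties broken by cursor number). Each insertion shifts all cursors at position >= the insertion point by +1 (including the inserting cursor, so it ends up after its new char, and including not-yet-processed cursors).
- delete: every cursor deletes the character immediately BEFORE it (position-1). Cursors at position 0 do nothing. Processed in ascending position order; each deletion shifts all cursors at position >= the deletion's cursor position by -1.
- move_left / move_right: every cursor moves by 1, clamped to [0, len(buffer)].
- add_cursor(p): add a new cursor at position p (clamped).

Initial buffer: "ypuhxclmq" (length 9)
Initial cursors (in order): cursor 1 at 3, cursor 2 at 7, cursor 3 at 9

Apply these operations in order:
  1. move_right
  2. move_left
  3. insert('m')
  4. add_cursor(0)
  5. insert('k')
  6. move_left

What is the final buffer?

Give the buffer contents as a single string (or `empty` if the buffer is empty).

After op 1 (move_right): buffer="ypuhxclmq" (len 9), cursors c1@4 c2@8 c3@9, authorship .........
After op 2 (move_left): buffer="ypuhxclmq" (len 9), cursors c1@3 c2@7 c3@8, authorship .........
After op 3 (insert('m')): buffer="ypumhxclmmmq" (len 12), cursors c1@4 c2@9 c3@11, authorship ...1....2.3.
After op 4 (add_cursor(0)): buffer="ypumhxclmmmq" (len 12), cursors c4@0 c1@4 c2@9 c3@11, authorship ...1....2.3.
After op 5 (insert('k')): buffer="kypumkhxclmkmmkq" (len 16), cursors c4@1 c1@6 c2@12 c3@15, authorship 4...11....22.33.
After op 6 (move_left): buffer="kypumkhxclmkmmkq" (len 16), cursors c4@0 c1@5 c2@11 c3@14, authorship 4...11....22.33.

Answer: kypumkhxclmkmmkq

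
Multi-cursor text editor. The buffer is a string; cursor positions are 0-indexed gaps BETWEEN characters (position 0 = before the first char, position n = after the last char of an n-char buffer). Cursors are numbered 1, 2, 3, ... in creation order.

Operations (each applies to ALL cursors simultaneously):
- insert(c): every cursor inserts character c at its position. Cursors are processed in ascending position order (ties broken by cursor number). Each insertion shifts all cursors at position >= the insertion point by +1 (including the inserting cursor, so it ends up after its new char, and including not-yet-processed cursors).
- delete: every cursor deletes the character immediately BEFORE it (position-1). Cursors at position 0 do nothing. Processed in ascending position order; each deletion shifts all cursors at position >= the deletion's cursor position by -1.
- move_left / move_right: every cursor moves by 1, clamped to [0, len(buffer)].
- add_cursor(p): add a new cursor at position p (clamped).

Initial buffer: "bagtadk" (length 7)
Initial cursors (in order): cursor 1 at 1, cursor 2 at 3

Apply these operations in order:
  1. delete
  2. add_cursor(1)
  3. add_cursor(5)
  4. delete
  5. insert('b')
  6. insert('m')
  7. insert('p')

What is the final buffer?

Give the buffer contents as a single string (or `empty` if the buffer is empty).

Answer: bbbmmmppptadbmp

Derivation:
After op 1 (delete): buffer="atadk" (len 5), cursors c1@0 c2@1, authorship .....
After op 2 (add_cursor(1)): buffer="atadk" (len 5), cursors c1@0 c2@1 c3@1, authorship .....
After op 3 (add_cursor(5)): buffer="atadk" (len 5), cursors c1@0 c2@1 c3@1 c4@5, authorship .....
After op 4 (delete): buffer="tad" (len 3), cursors c1@0 c2@0 c3@0 c4@3, authorship ...
After op 5 (insert('b')): buffer="bbbtadb" (len 7), cursors c1@3 c2@3 c3@3 c4@7, authorship 123...4
After op 6 (insert('m')): buffer="bbbmmmtadbm" (len 11), cursors c1@6 c2@6 c3@6 c4@11, authorship 123123...44
After op 7 (insert('p')): buffer="bbbmmmppptadbmp" (len 15), cursors c1@9 c2@9 c3@9 c4@15, authorship 123123123...444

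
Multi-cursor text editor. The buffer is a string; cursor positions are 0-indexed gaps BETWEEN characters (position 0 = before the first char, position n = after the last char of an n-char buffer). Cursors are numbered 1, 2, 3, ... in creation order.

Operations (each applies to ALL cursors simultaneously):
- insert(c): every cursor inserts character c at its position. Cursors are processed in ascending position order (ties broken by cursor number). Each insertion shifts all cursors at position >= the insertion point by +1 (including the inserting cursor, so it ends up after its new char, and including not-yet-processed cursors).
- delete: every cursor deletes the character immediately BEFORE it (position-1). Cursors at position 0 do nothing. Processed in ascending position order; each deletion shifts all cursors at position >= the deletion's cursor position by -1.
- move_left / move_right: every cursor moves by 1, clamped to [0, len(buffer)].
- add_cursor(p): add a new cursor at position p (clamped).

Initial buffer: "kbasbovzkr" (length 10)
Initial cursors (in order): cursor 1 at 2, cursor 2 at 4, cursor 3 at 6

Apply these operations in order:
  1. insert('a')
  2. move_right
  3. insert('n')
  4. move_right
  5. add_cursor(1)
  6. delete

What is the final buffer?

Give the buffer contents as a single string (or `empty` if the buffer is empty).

Answer: baanabnavnkr

Derivation:
After op 1 (insert('a')): buffer="kbaasaboavzkr" (len 13), cursors c1@3 c2@6 c3@9, authorship ..1..2..3....
After op 2 (move_right): buffer="kbaasaboavzkr" (len 13), cursors c1@4 c2@7 c3@10, authorship ..1..2..3....
After op 3 (insert('n')): buffer="kbaansabnoavnzkr" (len 16), cursors c1@5 c2@9 c3@13, authorship ..1.1.2.2.3.3...
After op 4 (move_right): buffer="kbaansabnoavnzkr" (len 16), cursors c1@6 c2@10 c3@14, authorship ..1.1.2.2.3.3...
After op 5 (add_cursor(1)): buffer="kbaansabnoavnzkr" (len 16), cursors c4@1 c1@6 c2@10 c3@14, authorship ..1.1.2.2.3.3...
After op 6 (delete): buffer="baanabnavnkr" (len 12), cursors c4@0 c1@4 c2@7 c3@10, authorship .1.12.23.3..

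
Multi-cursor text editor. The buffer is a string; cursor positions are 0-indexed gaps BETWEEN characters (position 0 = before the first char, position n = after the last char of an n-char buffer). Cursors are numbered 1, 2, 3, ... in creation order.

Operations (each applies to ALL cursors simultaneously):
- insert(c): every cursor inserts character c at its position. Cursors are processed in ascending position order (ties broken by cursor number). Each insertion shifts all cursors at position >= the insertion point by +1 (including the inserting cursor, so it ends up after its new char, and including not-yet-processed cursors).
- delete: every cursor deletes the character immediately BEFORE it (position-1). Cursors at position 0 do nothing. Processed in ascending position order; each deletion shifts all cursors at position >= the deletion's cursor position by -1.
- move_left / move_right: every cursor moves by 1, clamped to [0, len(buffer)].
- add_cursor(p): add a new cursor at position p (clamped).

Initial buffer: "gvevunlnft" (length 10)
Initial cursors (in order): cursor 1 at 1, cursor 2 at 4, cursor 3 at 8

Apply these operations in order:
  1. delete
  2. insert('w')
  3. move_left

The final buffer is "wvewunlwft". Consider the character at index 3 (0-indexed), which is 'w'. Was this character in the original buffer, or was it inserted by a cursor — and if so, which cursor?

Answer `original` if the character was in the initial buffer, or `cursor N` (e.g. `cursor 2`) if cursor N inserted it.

Answer: cursor 2

Derivation:
After op 1 (delete): buffer="veunlft" (len 7), cursors c1@0 c2@2 c3@5, authorship .......
After op 2 (insert('w')): buffer="wvewunlwft" (len 10), cursors c1@1 c2@4 c3@8, authorship 1..2...3..
After op 3 (move_left): buffer="wvewunlwft" (len 10), cursors c1@0 c2@3 c3@7, authorship 1..2...3..
Authorship (.=original, N=cursor N): 1 . . 2 . . . 3 . .
Index 3: author = 2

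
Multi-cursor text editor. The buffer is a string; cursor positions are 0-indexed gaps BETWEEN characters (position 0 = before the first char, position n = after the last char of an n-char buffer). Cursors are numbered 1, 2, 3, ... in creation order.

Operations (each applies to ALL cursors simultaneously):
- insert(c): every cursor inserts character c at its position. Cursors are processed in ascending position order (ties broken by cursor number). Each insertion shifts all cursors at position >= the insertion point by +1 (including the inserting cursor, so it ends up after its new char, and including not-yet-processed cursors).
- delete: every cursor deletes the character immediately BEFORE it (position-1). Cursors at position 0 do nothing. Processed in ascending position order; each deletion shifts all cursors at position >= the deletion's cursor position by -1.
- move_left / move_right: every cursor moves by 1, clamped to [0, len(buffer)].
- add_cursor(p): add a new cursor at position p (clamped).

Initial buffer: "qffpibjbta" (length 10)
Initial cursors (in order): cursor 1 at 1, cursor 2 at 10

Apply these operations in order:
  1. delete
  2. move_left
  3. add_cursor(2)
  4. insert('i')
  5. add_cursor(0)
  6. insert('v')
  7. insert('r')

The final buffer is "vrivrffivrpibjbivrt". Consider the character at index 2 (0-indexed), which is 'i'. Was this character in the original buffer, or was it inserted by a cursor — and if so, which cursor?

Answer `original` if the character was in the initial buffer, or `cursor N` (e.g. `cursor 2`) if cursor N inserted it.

Answer: cursor 1

Derivation:
After op 1 (delete): buffer="ffpibjbt" (len 8), cursors c1@0 c2@8, authorship ........
After op 2 (move_left): buffer="ffpibjbt" (len 8), cursors c1@0 c2@7, authorship ........
After op 3 (add_cursor(2)): buffer="ffpibjbt" (len 8), cursors c1@0 c3@2 c2@7, authorship ........
After op 4 (insert('i')): buffer="iffipibjbit" (len 11), cursors c1@1 c3@4 c2@10, authorship 1..3.....2.
After op 5 (add_cursor(0)): buffer="iffipibjbit" (len 11), cursors c4@0 c1@1 c3@4 c2@10, authorship 1..3.....2.
After op 6 (insert('v')): buffer="vivffivpibjbivt" (len 15), cursors c4@1 c1@3 c3@7 c2@14, authorship 411..33.....22.
After op 7 (insert('r')): buffer="vrivrffivrpibjbivrt" (len 19), cursors c4@2 c1@5 c3@10 c2@18, authorship 44111..333.....222.
Authorship (.=original, N=cursor N): 4 4 1 1 1 . . 3 3 3 . . . . . 2 2 2 .
Index 2: author = 1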